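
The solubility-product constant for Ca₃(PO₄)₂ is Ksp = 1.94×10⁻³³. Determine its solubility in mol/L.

1.12×10⁻⁷ M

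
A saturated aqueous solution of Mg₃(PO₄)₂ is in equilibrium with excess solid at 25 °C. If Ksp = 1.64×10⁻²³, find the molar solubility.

1.09×10⁻⁵ M

Mg₃(PO₄)₂(s) ⇌ 3 Mg²⁺(aq) + 2 PO₄³⁻(aq)
For each mole of Mg₃(PO₄)₂ that dissolves per liter, [Mg²⁺] = 3s and [PO₄³⁻] = 2s; let s denote this solubility.
Ksp = [Mg²⁺]^3[PO₄³⁻]^2 = (3s)^3 · (2s)^2 = 108s^5
108s^5 = 1.64×10⁻²³  ⇒  s^5 = 1.52×10⁻²⁵
s = (1.52×10⁻²⁵)^(1/5) = 1.09×10⁻⁵ M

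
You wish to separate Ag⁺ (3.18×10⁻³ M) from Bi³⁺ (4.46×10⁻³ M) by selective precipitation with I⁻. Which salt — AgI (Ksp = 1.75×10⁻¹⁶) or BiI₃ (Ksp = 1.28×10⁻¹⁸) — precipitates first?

AgI

Precipitation of each salt begins when its ion product equals Ksp.
For AgI: [I⁻] = (Ksp/[Ag⁺]) = 5.50×10⁻¹⁴ M
For BiI₃: [I⁻] = (Ksp/[Bi³⁺])^(1/3) = 6.60×10⁻⁶ M
Since AgI needs less I⁻ to reach saturation, it precipitates first.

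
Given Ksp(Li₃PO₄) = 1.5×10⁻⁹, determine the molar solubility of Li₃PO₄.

Li₃PO₄(s) ⇌ 3 Li⁺(aq) + PO₄³⁻(aq)
Call the molar solubility s, so that [Li⁺] = 3s and [PO₄³⁻] = s.
Ksp = [Li⁺]^3[PO₄³⁻] = (3s)^3 · s = 27s^4
27s^4 = 1.5×10⁻⁹  ⇒  s^4 = 5.6×10⁻¹¹
s = 2.7×10⁻³ M

2.7×10⁻³ M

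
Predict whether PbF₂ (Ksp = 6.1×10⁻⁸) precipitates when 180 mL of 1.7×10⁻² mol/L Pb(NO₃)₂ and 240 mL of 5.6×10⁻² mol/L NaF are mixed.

Yes

After mixing, V = 180 mL + 240 mL = 420 mL.
[Pb²⁺] = (1.7×10⁻²)(180)/420 = 7.3×10⁻³ mol/L
[F⁻] = (5.6×10⁻²)(240)/420 = 3.2×10⁻² mol/L
Q = [Pb²⁺][F⁻]^2 = 7.5×10⁻⁶
Since Q (7.5×10⁻⁶) exceeds Ksp (6.1×10⁻⁸), PbF₂ will precipitate.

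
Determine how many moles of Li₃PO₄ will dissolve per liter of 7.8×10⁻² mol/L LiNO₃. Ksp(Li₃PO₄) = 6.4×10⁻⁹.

1.3×10⁻⁵ M

Li₃PO₄(s) ⇌ 3 Li⁺(aq) + PO₄³⁻(aq)
The solution already contains Li⁺ at 7.8×10⁻² mol/L. Let s be the molar solubility of Li₃PO₄.
[Li⁺] ≈ 7.8×10⁻² mol/L (common ion dominates); [PO₄³⁻] = s.
Ksp = [Li⁺]^3[PO₄³⁻] = (7.8×10⁻²)^3s
s = 6.4×10⁻⁹ / (7.8×10⁻²)^3 = 1.3×10⁻⁵
s = 1.3×10⁻⁵ mol/L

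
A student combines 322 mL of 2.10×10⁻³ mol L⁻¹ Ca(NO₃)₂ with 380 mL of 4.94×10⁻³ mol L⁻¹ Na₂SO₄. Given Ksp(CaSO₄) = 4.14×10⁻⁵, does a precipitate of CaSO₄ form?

After mixing, V = 322 mL + 380 mL = 702 mL.
[Ca²⁺] = (2.10×10⁻³)(322)/702 = 9.63×10⁻⁴ mol L⁻¹
[SO₄²⁻] = (4.94×10⁻³)(380)/702 = 2.67×10⁻³ mol L⁻¹
Q = [Ca²⁺][SO₄²⁻] = 2.58×10⁻⁶
Q = 2.58×10⁻⁶ < Ksp = 4.14×10⁻⁵, so the solution is unsaturated and no precipitate forms.

No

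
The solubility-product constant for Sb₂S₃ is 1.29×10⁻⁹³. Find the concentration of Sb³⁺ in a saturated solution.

Sb₂S₃(s) ⇌ 2 Sb³⁺(aq) + 3 S²⁻(aq)
For each mole of Sb₂S₃ that dissolves per liter, [Sb³⁺] = 2s and [S²⁻] = 3s; let s denote this solubility.
Ksp = [Sb³⁺]^2[S²⁻]^3 = (2s)^2 · (3s)^3 = 108s^5 = 1.29×10⁻⁹³
s = 1.04×10⁻¹⁹ mol L⁻¹
[Sb³⁺] = 2s = 2.07×10⁻¹⁹ mol L⁻¹

2.07×10⁻¹⁹ M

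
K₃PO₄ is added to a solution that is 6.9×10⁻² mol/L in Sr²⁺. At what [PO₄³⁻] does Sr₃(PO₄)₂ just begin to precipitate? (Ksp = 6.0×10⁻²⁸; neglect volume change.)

Precipitation begins when Q = Ksp.
Sr₃(PO₄)₂(s) ⇌ 3 Sr²⁺(aq) + 2 PO₄³⁻(aq)
Ksp = [Sr²⁺]^3[PO₄³⁻]^2 = [PO₄³⁻]^2(6.9×10⁻²)^3
[PO₄³⁻]^2 = 6.0×10⁻²⁸ / (6.9×10⁻²)^3 = 1.8×10⁻²⁴
[PO₄³⁻] = 1.4×10⁻¹² mol/L

1.4×10⁻¹² M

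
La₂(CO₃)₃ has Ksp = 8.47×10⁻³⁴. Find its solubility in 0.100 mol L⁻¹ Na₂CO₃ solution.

La₂(CO₃)₃(s) ⇌ 2 La³⁺(aq) + 3 CO₃²⁻(aq)
Let s be the solubility of La₂(CO₃)₃ here. The common ion gives [CO₃²⁻] ≈ 0.100 mol L⁻¹, and [La³⁺] = 2s.
Ksp = [La³⁺]^2[CO₃²⁻]^3 = (2s)^2(0.100)^3
(2s)^2 = 8.47×10⁻³⁴ / (0.100)^3 = 8.47×10⁻³¹
s = 4.60×10⁻¹⁶ mol L⁻¹

4.60×10⁻¹⁶ M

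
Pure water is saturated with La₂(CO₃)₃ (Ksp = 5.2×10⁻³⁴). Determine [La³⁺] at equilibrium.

La₂(CO₃)₃(s) ⇌ 2 La³⁺(aq) + 3 CO₃²⁻(aq)
If s mol/L of La₂(CO₃)₃ dissolves, [La³⁺] = 2s and [CO₃²⁻] = 3s.
Ksp = [La³⁺]^2[CO₃²⁻]^3 = (2s)^2 · (3s)^3 = 108s^5 = 5.2×10⁻³⁴
s = 8.6×10⁻⁸ mol L⁻¹
[La³⁺] = 2s = 1.7×10⁻⁷ mol L⁻¹

1.7×10⁻⁷ M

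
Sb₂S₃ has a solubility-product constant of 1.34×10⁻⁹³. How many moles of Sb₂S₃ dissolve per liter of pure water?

1.04×10⁻¹⁹ M

Sb₂S₃(s) ⇌ 2 Sb³⁺(aq) + 3 S²⁻(aq)
Call the molar solubility s, so that [Sb³⁺] = 2s and [S²⁻] = 3s.
Ksp = [Sb³⁺]^2[S²⁻]^3 = (2s)^2 · (3s)^3 = 108s^5
108s^5 = 1.34×10⁻⁹³  ⇒  s^5 = 1.24×10⁻⁹⁵
Taking the 5th root, s = 1.04×10⁻¹⁹ mol/L.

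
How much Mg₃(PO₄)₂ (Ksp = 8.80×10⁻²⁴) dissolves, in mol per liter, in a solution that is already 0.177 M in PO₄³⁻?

2.18×10⁻⁸ M

Mg₃(PO₄)₂(s) ⇌ 3 Mg²⁺(aq) + 2 PO₄³⁻(aq)
The solution already contains PO₄³⁻ at 0.177 M. Let s be the molar solubility of Mg₃(PO₄)₂.
[PO₄³⁻] ≈ 0.177 M (common ion dominates); [Mg²⁺] = 3s.
Ksp = [Mg²⁺]^3[PO₄³⁻]^2 = (3s)^3(0.177)^2
(3s)^3 = 8.80×10⁻²⁴ / (0.177)^2 = 2.81×10⁻²²
s = 2.18×10⁻⁸ M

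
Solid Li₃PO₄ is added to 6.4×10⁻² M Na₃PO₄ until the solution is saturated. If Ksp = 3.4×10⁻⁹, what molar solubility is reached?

1.3×10⁻³ M

Li₃PO₄(s) ⇌ 3 Li⁺(aq) + PO₄³⁻(aq)
PO₄³⁻ is already present at 6.4×10⁻² M. If s mol/L of Li₃PO₄ dissolves, [Li⁺] = 3s while [PO₄³⁻] ≈ 6.4×10⁻² M.
Ksp = [Li⁺]^3[PO₄³⁻] = (3s)^3(6.4×10⁻²)
(3s)^3 = 3.4×10⁻⁹ / (6.4×10⁻²) = 5.3×10⁻⁸
s = 1.3×10⁻³ M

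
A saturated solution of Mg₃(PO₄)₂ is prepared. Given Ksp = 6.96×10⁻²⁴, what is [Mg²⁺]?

Mg₃(PO₄)₂(s) ⇌ 3 Mg²⁺(aq) + 2 PO₄³⁻(aq)
If s mol/L of Mg₃(PO₄)₂ dissolves, [Mg²⁺] = 3s and [PO₄³⁻] = 2s.
Ksp = [Mg²⁺]^3[PO₄³⁻]^2 = (3s)^3 · (2s)^2 = 108s^5 = 6.96×10⁻²⁴
s = 9.16×10⁻⁶ mol/L
[Mg²⁺] = 3s = 2.75×10⁻⁵ mol/L

2.75×10⁻⁵ M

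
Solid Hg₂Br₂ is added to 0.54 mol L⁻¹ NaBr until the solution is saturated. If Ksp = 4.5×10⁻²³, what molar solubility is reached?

1.5×10⁻²² M

Hg₂Br₂(s) ⇌ Hg₂²⁺(aq) + 2 Br⁻(aq)
The solution already contains Br⁻ at 0.54 mol L⁻¹. Let s be the molar solubility of Hg₂Br₂.
[Br⁻] ≈ 0.54 mol L⁻¹ (common ion dominates); [Hg₂²⁺] = s.
Ksp = [Hg₂²⁺][Br⁻]^2 = s(0.54)^2
s = 4.5×10⁻²³ / (0.54)^2 = 1.5×10⁻²²
s = 1.5×10⁻²² mol L⁻¹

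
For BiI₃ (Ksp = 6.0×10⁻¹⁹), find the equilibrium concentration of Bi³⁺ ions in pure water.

1.2×10⁻⁵ M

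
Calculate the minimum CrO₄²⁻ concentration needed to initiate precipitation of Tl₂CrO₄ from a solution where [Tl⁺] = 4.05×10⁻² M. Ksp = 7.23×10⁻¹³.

4.41×10⁻¹⁰ M

Precipitation of each salt begins when its ion product equals Ksp.
Tl₂CrO₄(s) ⇌ 2 Tl⁺(aq) + CrO₄²⁻(aq)
Ksp = [Tl⁺]^2[CrO₄²⁻] = [CrO₄²⁻](4.05×10⁻²)^2
[CrO₄²⁻] = 7.23×10⁻¹³ / (4.05×10⁻²)^2 = 4.41×10⁻¹⁰
[CrO₄²⁻] = 4.41×10⁻¹⁰ M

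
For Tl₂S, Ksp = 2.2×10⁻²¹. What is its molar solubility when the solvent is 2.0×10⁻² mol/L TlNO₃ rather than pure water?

5.5×10⁻¹⁸ M

Tl₂S(s) ⇌ 2 Tl⁺(aq) + S²⁻(aq)
Tl⁺ is already present at 2.0×10⁻² mol/L. If s mol/L of Tl₂S dissolves, [S²⁻] = s while [Tl⁺] ≈ 2.0×10⁻² mol/L.
Ksp = [Tl⁺]^2[S²⁻] = (2.0×10⁻²)^2s
s = 2.2×10⁻²¹ / (2.0×10⁻²)^2 = 5.5×10⁻¹⁸
s = 5.5×10⁻¹⁸ mol/L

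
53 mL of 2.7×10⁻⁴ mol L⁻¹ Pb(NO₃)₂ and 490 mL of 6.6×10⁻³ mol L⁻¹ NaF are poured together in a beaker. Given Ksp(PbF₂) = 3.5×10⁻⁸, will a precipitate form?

The combined volume is 543 mL.
[Pb²⁺] = (2.7×10⁻⁴)(53)/543 = 2.6×10⁻⁵ mol L⁻¹
[F⁻] = (6.6×10⁻³)(490)/543 = 6.0×10⁻³ mol L⁻¹
Q = [Pb²⁺][F⁻]^2 = 9.3×10⁻¹⁰
Q = 9.3×10⁻¹⁰ < Ksp = 3.5×10⁻⁸, so the solution is unsaturated and no precipitate forms.

No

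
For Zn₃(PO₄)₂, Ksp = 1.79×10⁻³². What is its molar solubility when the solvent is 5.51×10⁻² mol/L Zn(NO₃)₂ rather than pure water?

Zn₃(PO₄)₂(s) ⇌ 3 Zn²⁺(aq) + 2 PO₄³⁻(aq)
The solution already contains Zn²⁺ at 5.51×10⁻² mol/L. Let s be the molar solubility of Zn₃(PO₄)₂.
[Zn²⁺] ≈ 5.51×10⁻² mol/L (common ion dominates); [PO₄³⁻] = 2s.
Ksp = [Zn²⁺]^3[PO₄³⁻]^2 = (5.51×10⁻²)^3(2s)^2
(2s)^2 = 1.79×10⁻³² / (5.51×10⁻²)^3 = 1.07×10⁻²⁸
s = 5.17×10⁻¹⁵ mol/L

5.17×10⁻¹⁵ M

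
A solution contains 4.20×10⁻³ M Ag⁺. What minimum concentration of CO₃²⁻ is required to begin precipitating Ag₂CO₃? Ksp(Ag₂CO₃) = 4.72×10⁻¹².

Precipitation begins when Q = Ksp.
Ag₂CO₃(s) ⇌ 2 Ag⁺(aq) + CO₃²⁻(aq)
Ksp = [Ag⁺]^2[CO₃²⁻] = [CO₃²⁻](4.20×10⁻³)^2
[CO₃²⁻] = 4.72×10⁻¹² / (4.20×10⁻³)^2 = 2.68×10⁻⁷
[CO₃²⁻] = 2.68×10⁻⁷ M

2.68×10⁻⁷ M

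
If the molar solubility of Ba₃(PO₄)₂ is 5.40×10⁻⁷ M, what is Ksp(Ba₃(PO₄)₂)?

Ba₃(PO₄)₂(s) ⇌ 3 Ba²⁺(aq) + 2 PO₄³⁻(aq)
Let s be the molar solubility. Then [Ba²⁺] = 3s and [PO₄³⁻] = 2s.
Ksp = [Ba²⁺]^3[PO₄³⁻]^2 = (3s)^3 · (2s)^2 = 108s^5
Ksp = 108 × (5.40×10⁻⁷)^5 = 4.96×10⁻³⁰

Ksp = 4.96×10⁻³⁰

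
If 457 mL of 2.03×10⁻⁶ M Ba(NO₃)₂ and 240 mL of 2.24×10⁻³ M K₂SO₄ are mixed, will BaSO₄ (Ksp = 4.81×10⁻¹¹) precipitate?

Yes

The combined volume is 697 mL.
[Ba²⁺] = (2.03×10⁻⁶)(457)/697 = 1.33×10⁻⁶ M
[SO₄²⁻] = (2.24×10⁻³)(240)/697 = 7.71×10⁻⁴ M
Q = [Ba²⁺][SO₄²⁻] = 1.03×10⁻⁹
Q = 1.03×10⁻⁹ > Ksp = 4.81×10⁻¹¹, so the solution is supersaturated and BaSO₄ precipitates.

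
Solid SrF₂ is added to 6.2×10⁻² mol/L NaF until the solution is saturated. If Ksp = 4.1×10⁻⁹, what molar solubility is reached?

1.1×10⁻⁶ M

SrF₂(s) ⇌ Sr²⁺(aq) + 2 F⁻(aq)
Let s be the solubility of SrF₂ here. The common ion gives [F⁻] ≈ 6.2×10⁻² mol/L, and [Sr²⁺] = s.
Ksp = [Sr²⁺][F⁻]^2 = s(6.2×10⁻²)^2
s = 4.1×10⁻⁹ / (6.2×10⁻²)^2 = 1.1×10⁻⁶
s = 1.1×10⁻⁶ mol/L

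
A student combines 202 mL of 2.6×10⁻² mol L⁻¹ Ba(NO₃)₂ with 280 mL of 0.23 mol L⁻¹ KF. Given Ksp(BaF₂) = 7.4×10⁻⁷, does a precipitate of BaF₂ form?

After mixing, V = 202 mL + 280 mL = 482 mL.
[Ba²⁺] = (2.6×10⁻²)(202)/482 = 1.1×10⁻² mol L⁻¹
[F⁻] = (0.23)(280)/482 = 0.13 mol L⁻¹
Q = [Ba²⁺][F⁻]^2 = 1.9×10⁻⁴
Q = 1.9×10⁻⁴ > Ksp = 7.4×10⁻⁷, so the solution is supersaturated and BaF₂ precipitates.

Yes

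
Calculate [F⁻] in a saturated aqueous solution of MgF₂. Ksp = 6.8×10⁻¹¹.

5.1×10⁻⁴ M

MgF₂(s) ⇌ Mg²⁺(aq) + 2 F⁻(aq)
Call the molar solubility s, so that [Mg²⁺] = s and [F⁻] = 2s.
Ksp = [Mg²⁺][F⁻]^2 = s · (2s)^2 = 4s^3 = 6.8×10⁻¹¹
s = 2.6×10⁻⁴ mol L⁻¹
[F⁻] = 2s = 5.1×10⁻⁴ mol L⁻¹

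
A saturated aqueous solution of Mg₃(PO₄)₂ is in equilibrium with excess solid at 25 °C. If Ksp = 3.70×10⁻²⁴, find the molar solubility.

8.07×10⁻⁶ M

Mg₃(PO₄)₂(s) ⇌ 3 Mg²⁺(aq) + 2 PO₄³⁻(aq)
If s mol/L of Mg₃(PO₄)₂ dissolves, [Mg²⁺] = 3s and [PO₄³⁻] = 2s.
Ksp = [Mg²⁺]^3[PO₄³⁻]^2 = (3s)^3 · (2s)^2 = 108s^5
108s^5 = 3.70×10⁻²⁴  ⇒  s^5 = 3.43×10⁻²⁶
Taking the 5th root, s = 8.07×10⁻⁶ M.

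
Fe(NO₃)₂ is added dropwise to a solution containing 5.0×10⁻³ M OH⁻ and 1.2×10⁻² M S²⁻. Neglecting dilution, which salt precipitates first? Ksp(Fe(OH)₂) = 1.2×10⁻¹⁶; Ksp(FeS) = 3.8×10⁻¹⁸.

FeS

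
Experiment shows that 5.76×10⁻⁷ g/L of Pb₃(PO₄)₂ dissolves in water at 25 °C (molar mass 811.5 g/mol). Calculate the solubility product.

Ksp = 1.95×10⁻⁴⁴

Molar solubility s = (5.76×10⁻⁷ g/L) / (811.5 g/mol) = 7.0980×10⁻¹⁰ mol/L
Pb₃(PO₄)₂(s) ⇌ 3 Pb²⁺(aq) + 2 PO₄³⁻(aq)
Call the molar solubility s, so that [Pb²⁺] = 3s and [PO₄³⁻] = 2s.
Ksp = [Pb²⁺]^3[PO₄³⁻]^2 = (3s)^3 · (2s)^2 = 108s^5
Ksp = 108 × (7.0980×10⁻¹⁰)^5 = 1.95×10⁻⁴⁴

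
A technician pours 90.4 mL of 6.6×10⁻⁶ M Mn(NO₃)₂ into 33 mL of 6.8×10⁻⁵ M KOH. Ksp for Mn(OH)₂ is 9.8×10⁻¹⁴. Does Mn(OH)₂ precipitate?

The combined volume is 123.4 mL.
[Mn²⁺] = (6.6×10⁻⁶)(90.4)/123.4 = 4.8×10⁻⁶ M
[OH⁻] = (6.8×10⁻⁵)(33)/123.4 = 1.8×10⁻⁵ M
Q = [Mn²⁺][OH⁻]^2 = 1.6×10⁻¹⁵
Q = 1.6×10⁻¹⁵ < Ksp = 9.8×10⁻¹⁴, so the solution is unsaturated and no precipitate forms.

No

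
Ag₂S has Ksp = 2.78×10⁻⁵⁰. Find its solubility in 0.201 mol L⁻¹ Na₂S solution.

Ag₂S(s) ⇌ 2 Ag⁺(aq) + S²⁻(aq)
With S²⁻ already at 0.201 mol L⁻¹ and s small, take [S²⁻] ≈ 0.201 mol L⁻¹ and [Ag⁺] = 2s.
Ksp = [Ag⁺]^2[S²⁻] = (2s)^2(0.201)
(2s)^2 = 2.78×10⁻⁵⁰ / (0.201) = 1.38×10⁻⁴⁹
s = 1.86×10⁻²⁵ mol L⁻¹

1.86×10⁻²⁵ M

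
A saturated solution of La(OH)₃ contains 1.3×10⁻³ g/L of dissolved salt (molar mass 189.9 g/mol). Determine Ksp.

Ksp = 5.9×10⁻²⁰

Molar solubility s = (1.3×10⁻³ g/L) / (189.9 g/mol) = 6.846×10⁻⁶ mol/L
La(OH)₃(s) ⇌ La³⁺(aq) + 3 OH⁻(aq)
With molar solubility s: [La³⁺] = s, [OH⁻] = 3s.
Ksp = [La³⁺][OH⁻]^3 = s · (3s)^3 = 27s^4
Ksp = 27 × (6.846×10⁻⁶)^4 = 5.9×10⁻²⁰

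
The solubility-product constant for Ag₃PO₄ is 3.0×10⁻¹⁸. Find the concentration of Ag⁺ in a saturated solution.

5.5×10⁻⁵ M

Ag₃PO₄(s) ⇌ 3 Ag⁺(aq) + PO₄³⁻(aq)
Let s be the molar solubility. Then [Ag⁺] = 3s and [PO₄³⁻] = s.
Ksp = [Ag⁺]^3[PO₄³⁻] = (3s)^3 · s = 27s^4 = 3.0×10⁻¹⁸
s = 1.8×10⁻⁵ mol L⁻¹
[Ag⁺] = 3s = 5.5×10⁻⁵ mol L⁻¹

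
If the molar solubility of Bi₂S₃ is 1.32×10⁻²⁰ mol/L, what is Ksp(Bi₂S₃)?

Ksp = 4.33×10⁻⁹⁸

Bi₂S₃(s) ⇌ 2 Bi³⁺(aq) + 3 S²⁻(aq)
Call the molar solubility s, so that [Bi³⁺] = 2s and [S²⁻] = 3s.
Ksp = [Bi³⁺]^2[S²⁻]^3 = (2s)^2 · (3s)^3 = 108s^5
Ksp = 108 × (1.32×10⁻²⁰)^5 = 4.33×10⁻⁹⁸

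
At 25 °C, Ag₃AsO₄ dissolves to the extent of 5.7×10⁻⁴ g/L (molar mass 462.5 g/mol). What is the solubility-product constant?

Ksp = 6.2×10⁻²³

s = (5.7×10⁻⁴ g L⁻¹)/(462.5 g mol⁻¹) = 1.232×10⁻⁶ M
Ag₃AsO₄(s) ⇌ 3 Ag⁺(aq) + AsO₄³⁻(aq)
Call the molar solubility s, so that [Ag⁺] = 3s and [AsO₄³⁻] = s.
Ksp = [Ag⁺]^3[AsO₄³⁻] = (3s)^3 · s = 27s^4
Ksp = 27 × (1.232×10⁻⁶)^4 = 6.2×10⁻²³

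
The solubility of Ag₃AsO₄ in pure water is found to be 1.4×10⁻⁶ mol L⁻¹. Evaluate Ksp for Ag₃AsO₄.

Ag₃AsO₄(s) ⇌ 3 Ag⁺(aq) + AsO₄³⁻(aq)
Call the molar solubility s, so that [Ag⁺] = 3s and [AsO₄³⁻] = s.
Ksp = [Ag⁺]^3[AsO₄³⁻] = (3s)^3 · s = 27s^4
Ksp = 27 × (1.4×10⁻⁶)^4 = 1.0×10⁻²²

Ksp = 1.0×10⁻²²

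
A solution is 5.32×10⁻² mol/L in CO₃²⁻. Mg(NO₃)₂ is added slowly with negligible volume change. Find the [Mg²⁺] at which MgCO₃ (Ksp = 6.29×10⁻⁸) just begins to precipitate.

1.18×10⁻⁶ M

Precipitation begins when Q = Ksp.
MgCO₃(s) ⇌ Mg²⁺(aq) + CO₃²⁻(aq)
Ksp = [Mg²⁺][CO₃²⁻] = [Mg²⁺](5.32×10⁻²)
[Mg²⁺] = 6.29×10⁻⁸ / (5.32×10⁻²) = 1.18×10⁻⁶
[Mg²⁺] = 1.18×10⁻⁶ mol/L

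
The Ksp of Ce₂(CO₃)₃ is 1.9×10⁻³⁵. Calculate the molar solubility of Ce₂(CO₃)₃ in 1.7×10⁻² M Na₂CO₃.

9.8×10⁻¹⁶ M

Ce₂(CO₃)₃(s) ⇌ 2 Ce³⁺(aq) + 3 CO₃²⁻(aq)
With CO₃²⁻ already at 1.7×10⁻² M and s small, take [CO₃²⁻] ≈ 1.7×10⁻² M and [Ce³⁺] = 2s.
Ksp = [Ce³⁺]^2[CO₃²⁻]^3 = (2s)^2(1.7×10⁻²)^3
(2s)^2 = 1.9×10⁻³⁵ / (1.7×10⁻²)^3 = 3.9×10⁻³⁰
s = 9.8×10⁻¹⁶ M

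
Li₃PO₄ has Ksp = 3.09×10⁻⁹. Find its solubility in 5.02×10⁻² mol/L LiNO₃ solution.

Li₃PO₄(s) ⇌ 3 Li⁺(aq) + PO₄³⁻(aq)
With Li⁺ already at 5.02×10⁻² mol/L and s small, take [Li⁺] ≈ 5.02×10⁻² mol/L and [PO₄³⁻] = s.
Ksp = [Li⁺]^3[PO₄³⁻] = (5.02×10⁻²)^3s
s = 3.09×10⁻⁹ / (5.02×10⁻²)^3 = 2.44×10⁻⁵
s = 2.44×10⁻⁵ mol/L

2.44×10⁻⁵ M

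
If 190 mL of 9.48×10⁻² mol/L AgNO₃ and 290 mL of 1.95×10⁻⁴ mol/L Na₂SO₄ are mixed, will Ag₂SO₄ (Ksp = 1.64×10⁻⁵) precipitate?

No

After mixing, V = 190 mL + 290 mL = 480 mL.
[Ag⁺] = (9.48×10⁻²)(190)/480 = 3.75×10⁻² mol/L
[SO₄²⁻] = (1.95×10⁻⁴)(290)/480 = 1.18×10⁻⁴ mol/L
Q = [Ag⁺]^2[SO₄²⁻] = 1.66×10⁻⁷
Since Q (1.66×10⁻⁷) is less than Ksp (1.64×10⁻⁵), no Ag₂SO₄ precipitates.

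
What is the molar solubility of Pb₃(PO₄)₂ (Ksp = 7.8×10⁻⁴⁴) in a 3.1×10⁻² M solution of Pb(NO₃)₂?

Pb₃(PO₄)₂(s) ⇌ 3 Pb²⁺(aq) + 2 PO₄³⁻(aq)
Pb²⁺ is already present at 3.1×10⁻² M. If s mol/L of Pb₃(PO₄)₂ dissolves, [PO₄³⁻] = 2s while [Pb²⁺] ≈ 3.1×10⁻² M.
Ksp = [Pb²⁺]^3[PO₄³⁻]^2 = (3.1×10⁻²)^3(2s)^2
(2s)^2 = 7.8×10⁻⁴⁴ / (3.1×10⁻²)^3 = 2.6×10⁻³⁹
s = 2.6×10⁻²⁰ M

2.6×10⁻²⁰ M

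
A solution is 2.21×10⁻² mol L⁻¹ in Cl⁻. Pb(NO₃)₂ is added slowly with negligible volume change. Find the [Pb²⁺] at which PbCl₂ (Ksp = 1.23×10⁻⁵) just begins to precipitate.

2.52×10⁻² M

Each salt precipitates once Q = Ksp for that salt.
PbCl₂(s) ⇌ Pb²⁺(aq) + 2 Cl⁻(aq)
Ksp = [Pb²⁺][Cl⁻]^2 = [Pb²⁺](2.21×10⁻²)^2
[Pb²⁺] = 1.23×10⁻⁵ / (2.21×10⁻²)^2 = 2.52×10⁻²
[Pb²⁺] = 2.52×10⁻² mol L⁻¹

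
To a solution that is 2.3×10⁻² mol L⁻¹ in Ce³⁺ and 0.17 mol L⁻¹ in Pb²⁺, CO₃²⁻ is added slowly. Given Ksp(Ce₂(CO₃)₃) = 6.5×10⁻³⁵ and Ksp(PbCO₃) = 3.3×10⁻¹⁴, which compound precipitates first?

PbCO₃

Each salt precipitates once Q = Ksp for that salt.
For Ce₂(CO₃)₃: [CO₃²⁻] = (Ksp/[Ce³⁺]^2)^(1/3) = 5.0×10⁻¹¹ mol L⁻¹
For PbCO₃: [CO₃²⁻] = (Ksp/[Pb²⁺]) = 1.9×10⁻¹³ mol L⁻¹
The smaller threshold [CO₃²⁻] is reached first, so PbCO₃ precipitates first.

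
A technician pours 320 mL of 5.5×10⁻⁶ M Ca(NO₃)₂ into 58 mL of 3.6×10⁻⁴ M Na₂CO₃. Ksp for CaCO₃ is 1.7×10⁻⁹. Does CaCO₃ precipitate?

No

The combined volume is 378 mL.
[Ca²⁺] = (5.5×10⁻⁶)(320)/378 = 4.7×10⁻⁶ M
[CO₃²⁻] = (3.6×10⁻⁴)(58)/378 = 5.5×10⁻⁵ M
Q = [Ca²⁺][CO₃²⁻] = 2.6×10⁻¹⁰
Q < Ksp (2.6×10⁻¹⁰ vs 1.7×10⁻⁹); the solution remains unsaturated and no precipitate forms.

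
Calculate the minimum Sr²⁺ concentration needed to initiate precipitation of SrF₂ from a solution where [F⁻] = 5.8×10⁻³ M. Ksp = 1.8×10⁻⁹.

5.4×10⁻⁵ M

Precipitation begins when Q = Ksp.
SrF₂(s) ⇌ Sr²⁺(aq) + 2 F⁻(aq)
Ksp = [Sr²⁺][F⁻]^2 = [Sr²⁺](5.8×10⁻³)^2
[Sr²⁺] = 1.8×10⁻⁹ / (5.8×10⁻³)^2 = 5.4×10⁻⁵
[Sr²⁺] = 5.4×10⁻⁵ M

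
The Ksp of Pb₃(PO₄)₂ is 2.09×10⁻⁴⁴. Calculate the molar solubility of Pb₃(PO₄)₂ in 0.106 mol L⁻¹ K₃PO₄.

4.10×10⁻¹⁵ M

Pb₃(PO₄)₂(s) ⇌ 3 Pb²⁺(aq) + 2 PO₄³⁻(aq)
Let s be the solubility of Pb₃(PO₄)₂ here. The common ion gives [PO₄³⁻] ≈ 0.106 mol L⁻¹, and [Pb²⁺] = 3s.
Ksp = [Pb²⁺]^3[PO₄³⁻]^2 = (3s)^3(0.106)^2
(3s)^3 = 2.09×10⁻⁴⁴ / (0.106)^2 = 1.86×10⁻⁴²
s = 4.10×10⁻¹⁵ mol L⁻¹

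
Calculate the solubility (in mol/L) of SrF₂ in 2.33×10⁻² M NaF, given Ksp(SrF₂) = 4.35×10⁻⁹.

8.01×10⁻⁶ M

SrF₂(s) ⇌ Sr²⁺(aq) + 2 F⁻(aq)
With F⁻ already at 2.33×10⁻² M and s small, take [F⁻] ≈ 2.33×10⁻² M and [Sr²⁺] = s.
Ksp = [Sr²⁺][F⁻]^2 = s(2.33×10⁻²)^2
s = 4.35×10⁻⁹ / (2.33×10⁻²)^2 = 8.01×10⁻⁶
s = 8.01×10⁻⁶ M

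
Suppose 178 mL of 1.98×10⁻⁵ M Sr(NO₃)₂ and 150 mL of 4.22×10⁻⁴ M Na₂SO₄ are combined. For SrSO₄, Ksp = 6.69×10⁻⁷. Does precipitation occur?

Total volume after mixing = 178 + 150 = 328 mL.
[Sr²⁺] = (1.98×10⁻⁵)(178)/328 = 1.07×10⁻⁵ M
[SO₄²⁻] = (4.22×10⁻⁴)(150)/328 = 1.93×10⁻⁴ M
Q = [Sr²⁺][SO₄²⁻] = 2.07×10⁻⁹
Since Q (2.07×10⁻⁹) is less than Ksp (6.69×10⁻⁷), no SrSO₄ precipitates.

No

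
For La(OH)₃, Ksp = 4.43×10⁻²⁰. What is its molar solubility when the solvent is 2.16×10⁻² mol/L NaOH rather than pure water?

4.40×10⁻¹⁵ M

La(OH)₃(s) ⇌ La³⁺(aq) + 3 OH⁻(aq)
Let s be the solubility of La(OH)₃ here. The common ion gives [OH⁻] ≈ 2.16×10⁻² mol/L, and [La³⁺] = s.
Ksp = [La³⁺][OH⁻]^3 = s(2.16×10⁻²)^3
s = 4.43×10⁻²⁰ / (2.16×10⁻²)^3 = 4.40×10⁻¹⁵
s = 4.40×10⁻¹⁵ mol/L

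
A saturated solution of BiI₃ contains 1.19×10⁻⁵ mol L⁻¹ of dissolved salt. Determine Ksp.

BiI₃(s) ⇌ Bi³⁺(aq) + 3 I⁻(aq)
If s mol/L of BiI₃ dissolves, [Bi³⁺] = s and [I⁻] = 3s.
Ksp = [Bi³⁺][I⁻]^3 = s · (3s)^3 = 27s^4
Ksp = 27 × (1.19×10⁻⁵)^4 = 5.41×10⁻¹⁹

Ksp = 5.41×10⁻¹⁹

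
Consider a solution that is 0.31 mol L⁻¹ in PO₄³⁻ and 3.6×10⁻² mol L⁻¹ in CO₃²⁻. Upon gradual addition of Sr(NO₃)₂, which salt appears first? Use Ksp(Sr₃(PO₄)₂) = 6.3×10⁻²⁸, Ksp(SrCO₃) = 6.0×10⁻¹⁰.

Sr₃(PO₄)₂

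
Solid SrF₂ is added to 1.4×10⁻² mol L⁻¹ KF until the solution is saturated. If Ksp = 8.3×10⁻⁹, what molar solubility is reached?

4.2×10⁻⁵ M

SrF₂(s) ⇌ Sr²⁺(aq) + 2 F⁻(aq)
The solution already contains F⁻ at 1.4×10⁻² mol L⁻¹. Let s be the molar solubility of SrF₂.
[F⁻] ≈ 1.4×10⁻² mol L⁻¹ (common ion dominates); [Sr²⁺] = s.
Ksp = [Sr²⁺][F⁻]^2 = s(1.4×10⁻²)^2
s = 8.3×10⁻⁹ / (1.4×10⁻²)^2 = 4.2×10⁻⁵
s = 4.2×10⁻⁵ mol L⁻¹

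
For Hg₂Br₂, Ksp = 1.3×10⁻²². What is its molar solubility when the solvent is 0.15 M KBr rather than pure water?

5.8×10⁻²¹ M

Hg₂Br₂(s) ⇌ Hg₂²⁺(aq) + 2 Br⁻(aq)
Let s be the solubility of Hg₂Br₂ here. The common ion gives [Br⁻] ≈ 0.15 M, and [Hg₂²⁺] = s.
Ksp = [Hg₂²⁺][Br⁻]^2 = s(0.15)^2
s = 1.3×10⁻²² / (0.15)^2 = 5.8×10⁻²¹
s = 5.8×10⁻²¹ M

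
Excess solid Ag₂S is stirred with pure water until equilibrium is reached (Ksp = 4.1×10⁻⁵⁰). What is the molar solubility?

2.2×10⁻¹⁷ M

Ag₂S(s) ⇌ 2 Ag⁺(aq) + S²⁻(aq)
For each mole of Ag₂S that dissolves per liter, [Ag⁺] = 2s and [S²⁻] = s; let s denote this solubility.
Ksp = [Ag⁺]^2[S²⁻] = (2s)^2 · s = 4s^3
4s^3 = 4.1×10⁻⁵⁰  ⇒  s^3 = 1.0×10⁻⁵⁰
s = (1.0×10⁻⁵⁰)^(1/3) = 2.2×10⁻¹⁷ mol/L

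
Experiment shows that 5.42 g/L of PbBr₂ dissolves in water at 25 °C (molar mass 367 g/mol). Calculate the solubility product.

s = (5.42 g L⁻¹)/(367 g mol⁻¹) = 1.4768×10⁻² M
PbBr₂(s) ⇌ Pb²⁺(aq) + 2 Br⁻(aq)
For each mole of PbBr₂ that dissolves per liter, [Pb²⁺] = s and [Br⁻] = 2s; let s denote this solubility.
Ksp = [Pb²⁺][Br⁻]^2 = s · (2s)^2 = 4s^3
Ksp = 4 × (1.4768×10⁻²)^3 = 1.29×10⁻⁵

Ksp = 1.29×10⁻⁵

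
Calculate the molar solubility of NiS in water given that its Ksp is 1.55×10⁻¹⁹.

NiS(s) ⇌ Ni²⁺(aq) + S²⁻(aq)
With molar solubility s: [Ni²⁺] = s, [S²⁻] = s.
Ksp = [Ni²⁺][S²⁻] = s · s = s^2
s^2 = 1.55×10⁻¹⁹
s = (1.55×10⁻¹⁹)^(1/2) = 3.94×10⁻¹⁰ mol L⁻¹

3.94×10⁻¹⁰ M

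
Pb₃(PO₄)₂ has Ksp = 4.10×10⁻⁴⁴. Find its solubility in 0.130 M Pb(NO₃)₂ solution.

2.16×10⁻²¹ M

Pb₃(PO₄)₂(s) ⇌ 3 Pb²⁺(aq) + 2 PO₄³⁻(aq)
Pb²⁺ is already present at 0.130 M. If s mol/L of Pb₃(PO₄)₂ dissolves, [PO₄³⁻] = 2s while [Pb²⁺] ≈ 0.130 M.
Ksp = [Pb²⁺]^3[PO₄³⁻]^2 = (0.130)^3(2s)^2
(2s)^2 = 4.10×10⁻⁴⁴ / (0.130)^3 = 1.87×10⁻⁴¹
s = 2.16×10⁻²¹ M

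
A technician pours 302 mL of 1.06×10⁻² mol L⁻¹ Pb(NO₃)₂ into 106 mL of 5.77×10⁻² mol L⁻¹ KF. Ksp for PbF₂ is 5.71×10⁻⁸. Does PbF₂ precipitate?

Yes

Total volume after mixing = 302 + 106 = 408 mL.
[Pb²⁺] = (1.06×10⁻²)(302)/408 = 7.85×10⁻³ mol L⁻¹
[F⁻] = (5.77×10⁻²)(106)/408 = 1.50×10⁻² mol L⁻¹
Q = [Pb²⁺][F⁻]^2 = 1.76×10⁻⁶
Since Q (1.76×10⁻⁶) exceeds Ksp (5.71×10⁻⁸), PbF₂ will precipitate.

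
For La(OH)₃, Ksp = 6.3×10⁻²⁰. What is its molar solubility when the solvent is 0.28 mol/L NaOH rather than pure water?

2.9×10⁻¹⁸ M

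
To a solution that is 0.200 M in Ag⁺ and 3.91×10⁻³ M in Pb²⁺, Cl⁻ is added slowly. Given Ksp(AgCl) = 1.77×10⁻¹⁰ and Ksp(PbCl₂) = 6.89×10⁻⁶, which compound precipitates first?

AgCl

A salt starts to precipitate once the ion product Q reaches its Ksp.
For AgCl: [Cl⁻] = (Ksp/[Ag⁺]) = 8.85×10⁻¹⁰ M
For PbCl₂: [Cl⁻] = (Ksp/[Pb²⁺])^(1/2) = 4.20×10⁻² M
The smaller threshold [Cl⁻] is reached first, so AgCl precipitates first.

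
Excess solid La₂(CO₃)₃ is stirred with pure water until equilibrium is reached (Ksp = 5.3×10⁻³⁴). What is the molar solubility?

La₂(CO₃)₃(s) ⇌ 2 La³⁺(aq) + 3 CO₃²⁻(aq)
With molar solubility s: [La³⁺] = 2s, [CO₃²⁻] = 3s.
Ksp = [La³⁺]^2[CO₃²⁻]^3 = (2s)^2 · (3s)^3 = 108s^5
108s^5 = 5.3×10⁻³⁴  ⇒  s^5 = 4.9×10⁻³⁶
Taking the 5th root, s = 8.7×10⁻⁸ mol/L.

8.7×10⁻⁸ M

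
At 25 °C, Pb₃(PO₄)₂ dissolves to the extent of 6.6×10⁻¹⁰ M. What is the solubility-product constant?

Pb₃(PO₄)₂(s) ⇌ 3 Pb²⁺(aq) + 2 PO₄³⁻(aq)
For each mole of Pb₃(PO₄)₂ that dissolves per liter, [Pb²⁺] = 3s and [PO₄³⁻] = 2s; let s denote this solubility.
Ksp = [Pb²⁺]^3[PO₄³⁻]^2 = (3s)^3 · (2s)^2 = 108s^5
Ksp = 108 × (6.6×10⁻¹⁰)^5 = 1.4×10⁻⁴⁴

Ksp = 1.4×10⁻⁴⁴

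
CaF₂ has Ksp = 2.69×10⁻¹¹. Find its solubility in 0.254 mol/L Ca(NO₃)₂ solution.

5.15×10⁻⁶ M

CaF₂(s) ⇌ Ca²⁺(aq) + 2 F⁻(aq)
Let s be the solubility of CaF₂ here. The common ion gives [Ca²⁺] ≈ 0.254 mol/L, and [F⁻] = 2s.
Ksp = [Ca²⁺][F⁻]^2 = (0.254)(2s)^2
(2s)^2 = 2.69×10⁻¹¹ / (0.254) = 1.06×10⁻¹⁰
s = 5.15×10⁻⁶ mol/L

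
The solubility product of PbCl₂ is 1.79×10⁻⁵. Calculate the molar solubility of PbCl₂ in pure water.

PbCl₂(s) ⇌ Pb²⁺(aq) + 2 Cl⁻(aq)
Let s be the molar solubility. Then [Pb²⁺] = s and [Cl⁻] = 2s.
Ksp = [Pb²⁺][Cl⁻]^2 = s · (2s)^2 = 4s^3
4s^3 = 1.79×10⁻⁵  ⇒  s^3 = 4.48×10⁻⁶
s = (4.48×10⁻⁶)^(1/3) = 1.65×10⁻² mol/L

1.65×10⁻² M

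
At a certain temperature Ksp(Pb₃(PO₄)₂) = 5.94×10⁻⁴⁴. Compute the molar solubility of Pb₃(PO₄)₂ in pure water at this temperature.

Pb₃(PO₄)₂(s) ⇌ 3 Pb²⁺(aq) + 2 PO₄³⁻(aq)
Call the molar solubility s, so that [Pb²⁺] = 3s and [PO₄³⁻] = 2s.
Ksp = [Pb²⁺]^3[PO₄³⁻]^2 = (3s)^3 · (2s)^2 = 108s^5
108s^5 = 5.94×10⁻⁴⁴  ⇒  s^5 = 5.50×10⁻⁴⁶
s = 8.87×10⁻¹⁰ mol L⁻¹

8.87×10⁻¹⁰ M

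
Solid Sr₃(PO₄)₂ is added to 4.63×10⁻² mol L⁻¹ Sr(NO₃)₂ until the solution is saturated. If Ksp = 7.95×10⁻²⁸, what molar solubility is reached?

Sr₃(PO₄)₂(s) ⇌ 3 Sr²⁺(aq) + 2 PO₄³⁻(aq)
The solution already contains Sr²⁺ at 4.63×10⁻² mol L⁻¹. Let s be the molar solubility of Sr₃(PO₄)₂.
[Sr²⁺] ≈ 4.63×10⁻² mol L⁻¹ (common ion dominates); [PO₄³⁻] = 2s.
Ksp = [Sr²⁺]^3[PO₄³⁻]^2 = (4.63×10⁻²)^3(2s)^2
(2s)^2 = 7.95×10⁻²⁸ / (4.63×10⁻²)^3 = 8.01×10⁻²⁴
s = 1.42×10⁻¹² mol L⁻¹

1.42×10⁻¹² M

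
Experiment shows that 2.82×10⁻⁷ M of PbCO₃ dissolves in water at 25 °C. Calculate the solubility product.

Ksp = 7.95×10⁻¹⁴

PbCO₃(s) ⇌ Pb²⁺(aq) + CO₃²⁻(aq)
If s mol/L of PbCO₃ dissolves, [Pb²⁺] = s and [CO₃²⁻] = s.
Ksp = [Pb²⁺][CO₃²⁻] = s · s = s^2
Ksp = (2.82×10⁻⁷)^2 = 7.95×10⁻¹⁴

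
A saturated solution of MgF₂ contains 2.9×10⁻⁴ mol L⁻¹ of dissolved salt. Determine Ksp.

MgF₂(s) ⇌ Mg²⁺(aq) + 2 F⁻(aq)
For each mole of MgF₂ that dissolves per liter, [Mg²⁺] = s and [F⁻] = 2s; let s denote this solubility.
Ksp = [Mg²⁺][F⁻]^2 = s · (2s)^2 = 4s^3
Ksp = 4 × (2.9×10⁻⁴)^3 = 9.8×10⁻¹¹

Ksp = 9.8×10⁻¹¹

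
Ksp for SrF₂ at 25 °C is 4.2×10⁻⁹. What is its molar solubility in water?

1.0×10⁻³ M

SrF₂(s) ⇌ Sr²⁺(aq) + 2 F⁻(aq)
Call the molar solubility s, so that [Sr²⁺] = s and [F⁻] = 2s.
Ksp = [Sr²⁺][F⁻]^2 = s · (2s)^2 = 4s^3
4s^3 = 4.2×10⁻⁹  ⇒  s^3 = 1.1×10⁻⁹
s = (1.1×10⁻⁹)^(1/3) = 1.0×10⁻³ mol L⁻¹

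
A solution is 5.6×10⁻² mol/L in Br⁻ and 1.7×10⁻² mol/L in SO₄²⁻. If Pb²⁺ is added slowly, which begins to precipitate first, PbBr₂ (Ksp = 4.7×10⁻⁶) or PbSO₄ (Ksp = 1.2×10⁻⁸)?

PbSO₄

The threshold for precipitation is Q = Ksp.
For PbBr₂: [Pb²⁺] = (Ksp/[Br⁻]^2) = 1.5×10⁻³ mol/L
For PbSO₄: [Pb²⁺] = (Ksp/[SO₄²⁻]) = 7.1×10⁻⁷ mol/L
PbSO₄ requires the lower [Pb²⁺], so it precipitates first.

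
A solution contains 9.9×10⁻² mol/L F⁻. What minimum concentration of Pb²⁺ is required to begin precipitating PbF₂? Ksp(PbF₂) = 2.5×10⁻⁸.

2.6×10⁻⁶ M

A salt starts to precipitate once the ion product Q reaches its Ksp.
PbF₂(s) ⇌ Pb²⁺(aq) + 2 F⁻(aq)
Ksp = [Pb²⁺][F⁻]^2 = [Pb²⁺](9.9×10⁻²)^2
[Pb²⁺] = 2.5×10⁻⁸ / (9.9×10⁻²)^2 = 2.6×10⁻⁶
[Pb²⁺] = 2.6×10⁻⁶ mol/L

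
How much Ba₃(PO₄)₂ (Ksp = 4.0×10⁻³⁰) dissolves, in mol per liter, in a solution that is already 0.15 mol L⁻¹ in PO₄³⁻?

Ba₃(PO₄)₂(s) ⇌ 3 Ba²⁺(aq) + 2 PO₄³⁻(aq)
With PO₄³⁻ already at 0.15 mol L⁻¹ and s small, take [PO₄³⁻] ≈ 0.15 mol L⁻¹ and [Ba²⁺] = 3s.
Ksp = [Ba²⁺]^3[PO₄³⁻]^2 = (3s)^3(0.15)^2
(3s)^3 = 4.0×10⁻³⁰ / (0.15)^2 = 1.8×10⁻²⁸
s = 1.9×10⁻¹⁰ mol L⁻¹

1.9×10⁻¹⁰ M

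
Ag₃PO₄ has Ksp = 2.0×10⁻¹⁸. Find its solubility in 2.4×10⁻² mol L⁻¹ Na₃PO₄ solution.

Ag₃PO₄(s) ⇌ 3 Ag⁺(aq) + PO₄³⁻(aq)
PO₄³⁻ is already present at 2.4×10⁻² mol L⁻¹. If s mol/L of Ag₃PO₄ dissolves, [Ag⁺] = 3s while [PO₄³⁻] ≈ 2.4×10⁻² mol L⁻¹.
Ksp = [Ag⁺]^3[PO₄³⁻] = (3s)^3(2.4×10⁻²)
(3s)^3 = 2.0×10⁻¹⁸ / (2.4×10⁻²) = 8.3×10⁻¹⁷
s = 1.5×10⁻⁶ mol L⁻¹

1.5×10⁻⁶ M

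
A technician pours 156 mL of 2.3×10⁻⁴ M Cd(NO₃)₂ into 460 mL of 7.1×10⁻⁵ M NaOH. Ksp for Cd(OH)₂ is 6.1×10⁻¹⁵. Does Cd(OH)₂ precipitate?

Yes

After mixing, V = 156 mL + 460 mL = 616 mL.
[Cd²⁺] = (2.3×10⁻⁴)(156)/616 = 5.8×10⁻⁵ M
[OH⁻] = (7.1×10⁻⁵)(460)/616 = 5.3×10⁻⁵ M
Q = [Cd²⁺][OH⁻]^2 = 1.6×10⁻¹³
Since Q (1.6×10⁻¹³) exceeds Ksp (6.1×10⁻¹⁵), Cd(OH)₂ will precipitate.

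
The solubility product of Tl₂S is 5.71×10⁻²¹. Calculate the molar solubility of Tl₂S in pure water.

Tl₂S(s) ⇌ 2 Tl⁺(aq) + S²⁻(aq)
With molar solubility s: [Tl⁺] = 2s, [S²⁻] = s.
Ksp = [Tl⁺]^2[S²⁻] = (2s)^2 · s = 4s^3
4s^3 = 5.71×10⁻²¹  ⇒  s^3 = 1.43×10⁻²¹
s = 1.13×10⁻⁷ M

1.13×10⁻⁷ M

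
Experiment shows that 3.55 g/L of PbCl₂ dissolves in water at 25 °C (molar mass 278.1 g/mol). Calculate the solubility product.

Ksp = 8.32×10⁻⁶

Molar solubility s = (3.55 g/L) / (278.1 g/mol) = 1.2765×10⁻² mol/L
PbCl₂(s) ⇌ Pb²⁺(aq) + 2 Cl⁻(aq)
Let s be the molar solubility. Then [Pb²⁺] = s and [Cl⁻] = 2s.
Ksp = [Pb²⁺][Cl⁻]^2 = s · (2s)^2 = 4s^3
Ksp = 4 × (1.2765×10⁻²)^3 = 8.32×10⁻⁶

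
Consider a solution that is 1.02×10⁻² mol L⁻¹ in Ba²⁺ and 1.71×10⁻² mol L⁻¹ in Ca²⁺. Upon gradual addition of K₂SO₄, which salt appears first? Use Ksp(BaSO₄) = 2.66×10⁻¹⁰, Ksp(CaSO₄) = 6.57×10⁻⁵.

Precipitation of each salt begins when its ion product equals Ksp.
For BaSO₄: [SO₄²⁻] = (Ksp/[Ba²⁺]) = 2.61×10⁻⁸ mol L⁻¹
For CaSO₄: [SO₄²⁻] = (Ksp/[Ca²⁺]) = 3.84×10⁻³ mol L⁻¹
BaSO₄ requires the lower [SO₄²⁻], so it precipitates first.

BaSO₄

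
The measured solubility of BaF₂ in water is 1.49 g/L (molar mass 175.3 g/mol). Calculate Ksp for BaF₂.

Ksp = 2.46×10⁻⁶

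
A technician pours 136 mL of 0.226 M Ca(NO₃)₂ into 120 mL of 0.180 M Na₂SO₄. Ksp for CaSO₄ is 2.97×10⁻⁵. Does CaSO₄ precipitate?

The combined volume is 256 mL.
[Ca²⁺] = (0.226)(136)/256 = 0.120 M
[SO₄²⁻] = (0.180)(120)/256 = 8.44×10⁻² M
Q = [Ca²⁺][SO₄²⁻] = 1.01×10⁻²
Because Q > Ksp (1.01×10⁻² vs 2.97×10⁻⁵), a precipitate of CaSO₄ forms.

Yes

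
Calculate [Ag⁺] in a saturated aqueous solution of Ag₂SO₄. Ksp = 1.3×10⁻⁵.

3.0×10⁻² M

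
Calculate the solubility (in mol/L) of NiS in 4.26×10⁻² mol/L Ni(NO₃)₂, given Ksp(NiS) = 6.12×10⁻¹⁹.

1.44×10⁻¹⁷ M

NiS(s) ⇌ Ni²⁺(aq) + S²⁻(aq)
Ni²⁺ is already present at 4.26×10⁻² mol/L. If s mol/L of NiS dissolves, [S²⁻] = s while [Ni²⁺] ≈ 4.26×10⁻² mol/L.
Ksp = [Ni²⁺][S²⁻] = (4.26×10⁻²)s
s = 6.12×10⁻¹⁹ / (4.26×10⁻²) = 1.44×10⁻¹⁷
s = 1.44×10⁻¹⁷ mol/L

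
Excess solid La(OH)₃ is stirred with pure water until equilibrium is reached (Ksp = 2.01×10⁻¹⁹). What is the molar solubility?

La(OH)₃(s) ⇌ La³⁺(aq) + 3 OH⁻(aq)
If s mol/L of La(OH)₃ dissolves, [La³⁺] = s and [OH⁻] = 3s.
Ksp = [La³⁺][OH⁻]^3 = s · (3s)^3 = 27s^4
27s^4 = 2.01×10⁻¹⁹  ⇒  s^4 = 7.44×10⁻²¹
Taking the 4th root, s = 9.29×10⁻⁶ mol/L.

9.29×10⁻⁶ M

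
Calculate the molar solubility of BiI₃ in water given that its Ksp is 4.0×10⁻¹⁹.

1.1×10⁻⁵ M

BiI₃(s) ⇌ Bi³⁺(aq) + 3 I⁻(aq)
Call the molar solubility s, so that [Bi³⁺] = s and [I⁻] = 3s.
Ksp = [Bi³⁺][I⁻]^3 = s · (3s)^3 = 27s^4
27s^4 = 4.0×10⁻¹⁹  ⇒  s^4 = 1.5×10⁻²⁰
Taking the 4th root, s = 1.1×10⁻⁵ mol L⁻¹.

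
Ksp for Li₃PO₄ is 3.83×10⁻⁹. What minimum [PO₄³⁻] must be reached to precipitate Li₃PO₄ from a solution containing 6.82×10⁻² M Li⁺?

Precipitation begins when Q = Ksp.
Li₃PO₄(s) ⇌ 3 Li⁺(aq) + PO₄³⁻(aq)
Ksp = [Li⁺]^3[PO₄³⁻] = [PO₄³⁻](6.82×10⁻²)^3
[PO₄³⁻] = 3.83×10⁻⁹ / (6.82×10⁻²)^3 = 1.21×10⁻⁵
[PO₄³⁻] = 1.21×10⁻⁵ M

1.21×10⁻⁵ M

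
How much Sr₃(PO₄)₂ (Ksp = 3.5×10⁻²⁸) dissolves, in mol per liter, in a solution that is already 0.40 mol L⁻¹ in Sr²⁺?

Sr₃(PO₄)₂(s) ⇌ 3 Sr²⁺(aq) + 2 PO₄³⁻(aq)
With Sr²⁺ already at 0.40 mol L⁻¹ and s small, take [Sr²⁺] ≈ 0.40 mol L⁻¹ and [PO₄³⁻] = 2s.
Ksp = [Sr²⁺]^3[PO₄³⁻]^2 = (0.40)^3(2s)^2
(2s)^2 = 3.5×10⁻²⁸ / (0.40)^3 = 5.5×10⁻²⁷
s = 3.7×10⁻¹⁴ mol L⁻¹

3.7×10⁻¹⁴ M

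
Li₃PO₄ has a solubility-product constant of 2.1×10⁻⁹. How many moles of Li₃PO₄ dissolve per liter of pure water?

3.0×10⁻³ M

Li₃PO₄(s) ⇌ 3 Li⁺(aq) + PO₄³⁻(aq)
Call the molar solubility s, so that [Li⁺] = 3s and [PO₄³⁻] = s.
Ksp = [Li⁺]^3[PO₄³⁻] = (3s)^3 · s = 27s^4
27s^4 = 2.1×10⁻⁹  ⇒  s^4 = 7.8×10⁻¹¹
s = (7.8×10⁻¹¹)^(1/4) = 3.0×10⁻³ M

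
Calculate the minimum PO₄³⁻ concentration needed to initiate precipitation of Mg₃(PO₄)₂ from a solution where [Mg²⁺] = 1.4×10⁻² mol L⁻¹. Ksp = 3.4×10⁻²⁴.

1.1×10⁻⁹ M

Precipitation begins when Q = Ksp.
Mg₃(PO₄)₂(s) ⇌ 3 Mg²⁺(aq) + 2 PO₄³⁻(aq)
Ksp = [Mg²⁺]^3[PO₄³⁻]^2 = [PO₄³⁻]^2(1.4×10⁻²)^3
[PO₄³⁻]^2 = 3.4×10⁻²⁴ / (1.4×10⁻²)^3 = 1.2×10⁻¹⁸
[PO₄³⁻] = 1.1×10⁻⁹ mol L⁻¹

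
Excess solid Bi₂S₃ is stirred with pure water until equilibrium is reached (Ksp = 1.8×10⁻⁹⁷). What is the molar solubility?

Bi₂S₃(s) ⇌ 2 Bi³⁺(aq) + 3 S²⁻(aq)
For each mole of Bi₂S₃ that dissolves per liter, [Bi³⁺] = 2s and [S²⁻] = 3s; let s denote this solubility.
Ksp = [Bi³⁺]^2[S²⁻]^3 = (2s)^2 · (3s)^3 = 108s^5
108s^5 = 1.8×10⁻⁹⁷  ⇒  s^5 = 1.7×10⁻⁹⁹
s = (1.7×10⁻⁹⁹)^(1/5) = 1.8×10⁻²⁰ M

1.8×10⁻²⁰ M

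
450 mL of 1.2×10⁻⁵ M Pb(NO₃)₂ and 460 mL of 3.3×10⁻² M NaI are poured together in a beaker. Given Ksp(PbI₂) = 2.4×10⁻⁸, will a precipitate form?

No

Total volume after mixing = 450 + 460 = 910 mL.
[Pb²⁺] = (1.2×10⁻⁵)(450)/910 = 5.9×10⁻⁶ M
[I⁻] = (3.3×10⁻²)(460)/910 = 1.7×10⁻² M
Q = [Pb²⁺][I⁻]^2 = 1.7×10⁻⁹
Q < Ksp (1.7×10⁻⁹ vs 2.4×10⁻⁸); the solution remains unsaturated and no precipitate forms.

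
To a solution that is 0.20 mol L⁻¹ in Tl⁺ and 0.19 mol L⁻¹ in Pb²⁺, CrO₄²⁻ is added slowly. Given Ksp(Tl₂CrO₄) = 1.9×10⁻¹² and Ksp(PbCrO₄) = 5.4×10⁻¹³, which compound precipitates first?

PbCrO₄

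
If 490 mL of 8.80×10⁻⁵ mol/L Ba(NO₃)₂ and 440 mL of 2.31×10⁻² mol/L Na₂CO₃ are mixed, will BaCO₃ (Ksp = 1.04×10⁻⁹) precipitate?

Yes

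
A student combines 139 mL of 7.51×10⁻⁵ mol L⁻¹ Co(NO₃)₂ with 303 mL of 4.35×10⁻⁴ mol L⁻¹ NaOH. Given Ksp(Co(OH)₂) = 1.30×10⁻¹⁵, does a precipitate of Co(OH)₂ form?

The combined volume is 442 mL.
[Co²⁺] = (7.51×10⁻⁵)(139)/442 = 2.36×10⁻⁵ mol L⁻¹
[OH⁻] = (4.35×10⁻⁴)(303)/442 = 2.98×10⁻⁴ mol L⁻¹
Q = [Co²⁺][OH⁻]^2 = 2.10×10⁻¹²
Since Q (2.10×10⁻¹²) exceeds Ksp (1.30×10⁻¹⁵), Co(OH)₂ will precipitate.

Yes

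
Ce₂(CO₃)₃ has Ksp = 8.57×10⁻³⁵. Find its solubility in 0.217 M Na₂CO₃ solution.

Ce₂(CO₃)₃(s) ⇌ 2 Ce³⁺(aq) + 3 CO₃²⁻(aq)
With CO₃²⁻ already at 0.217 M and s small, take [CO₃²⁻] ≈ 0.217 M and [Ce³⁺] = 2s.
Ksp = [Ce³⁺]^2[CO₃²⁻]^3 = (2s)^2(0.217)^3
(2s)^2 = 8.57×10⁻³⁵ / (0.217)^3 = 8.39×10⁻³³
s = 4.58×10⁻¹⁷ M

4.58×10⁻¹⁷ M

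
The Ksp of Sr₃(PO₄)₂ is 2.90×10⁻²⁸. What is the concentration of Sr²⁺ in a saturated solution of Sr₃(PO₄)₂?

Sr₃(PO₄)₂(s) ⇌ 3 Sr²⁺(aq) + 2 PO₄³⁻(aq)
If s mol/L of Sr₃(PO₄)₂ dissolves, [Sr²⁺] = 3s and [PO₄³⁻] = 2s.
Ksp = [Sr²⁺]^3[PO₄³⁻]^2 = (3s)^3 · (2s)^2 = 108s^5 = 2.90×10⁻²⁸
s = 1.22×10⁻⁶ mol L⁻¹
[Sr²⁺] = 3s = 3.66×10⁻⁶ mol L⁻¹

3.66×10⁻⁶ M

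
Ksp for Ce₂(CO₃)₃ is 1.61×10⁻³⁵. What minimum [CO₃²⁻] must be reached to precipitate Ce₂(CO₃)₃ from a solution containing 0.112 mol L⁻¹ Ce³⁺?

The threshold for precipitation is Q = Ksp.
Ce₂(CO₃)₃(s) ⇌ 2 Ce³⁺(aq) + 3 CO₃²⁻(aq)
Ksp = [Ce³⁺]^2[CO₃²⁻]^3 = [CO₃²⁻]^3(0.112)^2
[CO₃²⁻]^3 = 1.61×10⁻³⁵ / (0.112)^2 = 1.28×10⁻³³
[CO₃²⁻] = 1.09×10⁻¹¹ mol L⁻¹

1.09×10⁻¹¹ M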